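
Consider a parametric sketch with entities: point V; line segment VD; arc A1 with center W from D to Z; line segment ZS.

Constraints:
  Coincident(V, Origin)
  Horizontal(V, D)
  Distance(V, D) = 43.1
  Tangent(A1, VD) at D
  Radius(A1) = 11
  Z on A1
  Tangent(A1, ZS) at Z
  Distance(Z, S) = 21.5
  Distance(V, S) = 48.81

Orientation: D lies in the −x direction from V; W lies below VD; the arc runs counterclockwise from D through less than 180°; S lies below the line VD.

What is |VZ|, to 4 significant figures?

54.13

V is at the origin; VD is horizontal with |VD| = 43.1 and D on the −x side, so D = (-43.10, 0.000). Tangency of A1 to VD means the radius WD is perpendicular to VD, so W = D + (0, -11) = (-43.10, -11.00). Since WZ ⟂ ZS (tangency), |WS| = √(11.0² + 21.5²) = 24.15 regardless of where Z sits on A1. So S lies on both circle(V, 48.81) and circle(W, 24.15); the below-VD intersection is S = (-35.19, -33.82). Z is the foot of the tangent from S: Z = (-50.71, -18.94).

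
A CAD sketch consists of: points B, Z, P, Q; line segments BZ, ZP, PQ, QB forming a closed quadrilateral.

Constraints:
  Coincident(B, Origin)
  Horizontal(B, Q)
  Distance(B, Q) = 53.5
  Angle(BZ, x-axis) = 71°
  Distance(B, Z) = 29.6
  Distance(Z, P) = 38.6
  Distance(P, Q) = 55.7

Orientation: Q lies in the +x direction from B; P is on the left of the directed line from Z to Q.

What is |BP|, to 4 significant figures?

66.01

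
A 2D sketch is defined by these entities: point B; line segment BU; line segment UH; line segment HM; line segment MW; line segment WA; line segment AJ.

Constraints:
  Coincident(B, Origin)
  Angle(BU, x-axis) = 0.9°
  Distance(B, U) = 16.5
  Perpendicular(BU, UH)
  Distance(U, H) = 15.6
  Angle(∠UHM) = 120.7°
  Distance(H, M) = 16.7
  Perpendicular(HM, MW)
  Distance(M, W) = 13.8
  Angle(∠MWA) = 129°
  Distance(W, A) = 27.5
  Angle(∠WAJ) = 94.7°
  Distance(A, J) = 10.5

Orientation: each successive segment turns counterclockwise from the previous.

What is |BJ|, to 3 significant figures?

18.2

B is at the origin; BU runs at 0.9° with length 16.5, so U = (16.5, 0.259). The perpendicularity gives UH at right angles to BU, so UH runs at 90.9°; with |UH| = 15.6, H = (16.3, 15.9). ∠UHM = 120.7° gives HM at 150° from the x-axis; with |HM| = 16.7, M = (1.76, 24.2). HM is perpendicular to MW, so MW runs at -120°; with |MW| = 13.8, W = (-5.10, 12.2). ∠MWA = 129.0° gives WA at -68.8° from the x-axis; with |WA| = 27.5, A = (4.85, -13.5). ∠WAJ = 94.7° gives AJ at 16.5° from the x-axis; with |AJ| = 10.5, J = (14.9, -10.5). Then |BJ| = |J − B| = 18.2.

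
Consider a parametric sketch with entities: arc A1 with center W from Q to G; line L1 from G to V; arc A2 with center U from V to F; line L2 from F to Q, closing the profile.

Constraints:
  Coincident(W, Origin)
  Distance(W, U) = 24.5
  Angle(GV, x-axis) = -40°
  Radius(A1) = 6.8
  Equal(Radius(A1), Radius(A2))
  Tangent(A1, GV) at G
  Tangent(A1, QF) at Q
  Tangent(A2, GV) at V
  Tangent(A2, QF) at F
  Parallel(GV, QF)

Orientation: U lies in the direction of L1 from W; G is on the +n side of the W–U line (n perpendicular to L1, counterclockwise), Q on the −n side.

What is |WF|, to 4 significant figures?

25.43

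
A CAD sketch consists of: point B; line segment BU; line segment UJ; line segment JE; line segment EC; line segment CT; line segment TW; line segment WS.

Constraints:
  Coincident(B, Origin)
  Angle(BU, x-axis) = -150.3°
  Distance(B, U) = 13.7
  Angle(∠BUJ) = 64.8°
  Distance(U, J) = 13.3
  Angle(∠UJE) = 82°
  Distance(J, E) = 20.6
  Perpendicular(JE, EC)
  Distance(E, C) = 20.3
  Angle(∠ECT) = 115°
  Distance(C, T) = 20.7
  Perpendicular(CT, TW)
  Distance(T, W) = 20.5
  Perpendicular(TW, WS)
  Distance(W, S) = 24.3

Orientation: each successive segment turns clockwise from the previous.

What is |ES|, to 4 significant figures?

5.405

The perpendicularity gives TW at right angles to CT, so TW runs at 111.5°; with |TW| = 20.5, W = (-20.39, -3.562). The perpendicularity gives WS at right angles to TW, so WS runs at 21.50°; with |WS| = 24.3, S = (2.215, 5.344). Then |ES| = |S − E| = 5.405.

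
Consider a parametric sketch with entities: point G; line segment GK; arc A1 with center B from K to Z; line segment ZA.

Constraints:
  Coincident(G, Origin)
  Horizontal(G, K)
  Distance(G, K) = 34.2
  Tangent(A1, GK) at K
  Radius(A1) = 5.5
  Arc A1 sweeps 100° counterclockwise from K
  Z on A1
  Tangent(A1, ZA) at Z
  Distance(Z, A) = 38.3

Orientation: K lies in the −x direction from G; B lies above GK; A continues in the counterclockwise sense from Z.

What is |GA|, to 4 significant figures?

56.63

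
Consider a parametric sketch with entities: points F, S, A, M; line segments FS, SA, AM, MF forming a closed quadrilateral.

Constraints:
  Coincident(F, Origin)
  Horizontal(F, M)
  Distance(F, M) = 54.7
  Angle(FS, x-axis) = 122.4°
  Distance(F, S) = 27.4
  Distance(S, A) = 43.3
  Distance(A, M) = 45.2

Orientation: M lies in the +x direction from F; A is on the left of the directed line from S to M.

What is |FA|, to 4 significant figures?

44.53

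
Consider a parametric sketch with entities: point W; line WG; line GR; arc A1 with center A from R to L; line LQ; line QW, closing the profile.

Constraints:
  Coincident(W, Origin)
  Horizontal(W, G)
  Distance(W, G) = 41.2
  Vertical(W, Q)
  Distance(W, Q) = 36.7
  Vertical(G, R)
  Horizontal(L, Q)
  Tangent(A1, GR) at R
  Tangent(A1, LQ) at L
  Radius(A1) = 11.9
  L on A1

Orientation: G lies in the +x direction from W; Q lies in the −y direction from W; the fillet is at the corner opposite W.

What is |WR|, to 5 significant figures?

48.088

W is at the origin; W and G share the same y with |WG| = 41.2 and G on the +x side, so G = (41.200, 0.0000). W and Q share the same x with |WQ| = 36.7 and Q on the −y side, so Q = (0.0000, -36.700). The virtual corner opposite W is at (41.200, -36.700). The tangent condition forces AR to be normal to GR and the tangent condition forces AL to be normal to LQ, with radius 11.9, so the center A sits 11.9 in from both sides at A = (29.300, -24.800). That places the tangent points at R = (41.200, -24.800) on GR and L = (29.300, -36.700) on LQ. Then |WR| = |R − W| = 48.088.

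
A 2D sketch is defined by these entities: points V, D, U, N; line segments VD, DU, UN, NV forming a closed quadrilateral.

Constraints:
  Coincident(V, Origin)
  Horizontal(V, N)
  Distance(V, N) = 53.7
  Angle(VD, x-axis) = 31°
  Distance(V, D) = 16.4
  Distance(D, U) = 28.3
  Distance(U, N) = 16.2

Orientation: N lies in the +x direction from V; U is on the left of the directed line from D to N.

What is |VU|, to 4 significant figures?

43.72

V is at the origin; V and N share the same y with |VN| = 53.7 and N in +x, so N = (53.7, 0). VD runs at 31.0° with |VD| = 16.4, so D = (14.06, 8.447). U is determined by |DU| = 28.3 and |UN| = 16.2 together: it lies at the intersection of circle(D, 28.3) and circle(N, 16.2). With |DN| = 40.53, the foot of the radical line on DN is 26.91 from D and the perpendicular offset is √(28.3² − 26.91²) = 8.765. Taking the left-of-DN solution: U = (42.20, 11.41).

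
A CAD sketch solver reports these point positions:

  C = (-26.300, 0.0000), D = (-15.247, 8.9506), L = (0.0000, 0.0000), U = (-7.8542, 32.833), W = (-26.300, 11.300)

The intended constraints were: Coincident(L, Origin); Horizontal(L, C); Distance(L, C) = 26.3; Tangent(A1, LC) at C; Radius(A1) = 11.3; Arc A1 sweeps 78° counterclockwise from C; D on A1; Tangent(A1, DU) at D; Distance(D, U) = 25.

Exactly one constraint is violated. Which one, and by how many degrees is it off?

Tangent(A1, DU) at D — off by 5.20°.

L = (0.00, 0.00) ✓; L.y = 0.00, C.y = 0.00 ✓; |LC| = 26.30 ✓; ∠(WC, CL) = 90.00° ✓; |WC| = 11.30 ✓; bearing(W→D) − bearing(W→C) = 78.00° ✓; |WD| = 11.30 ✓; ∠(WD, DU) = 95.20° ✗; |DU| = 25.00 ✓.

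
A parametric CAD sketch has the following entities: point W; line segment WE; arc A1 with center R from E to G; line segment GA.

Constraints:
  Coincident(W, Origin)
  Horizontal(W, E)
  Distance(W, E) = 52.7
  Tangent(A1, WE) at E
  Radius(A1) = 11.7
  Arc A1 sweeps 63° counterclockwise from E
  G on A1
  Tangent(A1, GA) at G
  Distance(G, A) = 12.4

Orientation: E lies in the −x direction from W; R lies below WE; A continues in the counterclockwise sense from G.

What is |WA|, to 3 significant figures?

70.9

On A1, E sits at bearing 90° from R; a 63° counterclockwise sweep puts G at bearing 153°, so G = R + 11.7·(cos 153°, sin 153°) = (-63.1, -6.39). Tangency of A1 to GA means the radius RG is perpendicular to GA, so GA runs along (−sin 153°, cos 153°); with |GA| = 12.4, A = (-68.8, -17.4). Then |WA| = |A − W| = 70.9.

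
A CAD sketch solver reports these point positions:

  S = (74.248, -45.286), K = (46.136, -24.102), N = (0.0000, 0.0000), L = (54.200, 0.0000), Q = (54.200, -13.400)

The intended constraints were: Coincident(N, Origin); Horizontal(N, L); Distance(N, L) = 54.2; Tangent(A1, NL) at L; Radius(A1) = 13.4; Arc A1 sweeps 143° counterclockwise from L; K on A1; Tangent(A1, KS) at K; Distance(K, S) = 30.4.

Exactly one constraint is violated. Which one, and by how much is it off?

Distance(K, S) = 30.4 — off by 4.80.

N = (0.00, 0.00) ✓; N.y = 0.00, L.y = 0.00 ✓; |NL| = 54.20 ✓; ∠(QL, LN) = 90.00° ✓; |QL| = 13.40 ✓; bearing(Q→K) − bearing(Q→L) = 143.0° ✓; |QK| = 13.40 ✓; ∠(QK, KS) = 90.00° ✓; |KS| = 35.20 ✗.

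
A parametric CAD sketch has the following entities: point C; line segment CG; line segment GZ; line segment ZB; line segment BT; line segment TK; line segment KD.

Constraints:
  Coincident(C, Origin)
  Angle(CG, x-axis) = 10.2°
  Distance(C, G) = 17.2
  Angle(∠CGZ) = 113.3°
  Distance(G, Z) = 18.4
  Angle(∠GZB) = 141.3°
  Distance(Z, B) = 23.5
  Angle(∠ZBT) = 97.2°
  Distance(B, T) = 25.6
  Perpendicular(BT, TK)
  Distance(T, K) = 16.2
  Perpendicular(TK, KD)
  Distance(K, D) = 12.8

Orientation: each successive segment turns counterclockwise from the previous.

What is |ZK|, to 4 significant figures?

29.42

∠ZBT = 97.2° gives BT at -161.6° from the x-axis; with |BT| = 25.6, T = (-13.35, 34.08). BT is perpendicular to TK, so TK runs at -71.60°; with |TK| = 16.2, K = (-8.233, 18.71). Then |ZK| = |K − Z| = 29.42.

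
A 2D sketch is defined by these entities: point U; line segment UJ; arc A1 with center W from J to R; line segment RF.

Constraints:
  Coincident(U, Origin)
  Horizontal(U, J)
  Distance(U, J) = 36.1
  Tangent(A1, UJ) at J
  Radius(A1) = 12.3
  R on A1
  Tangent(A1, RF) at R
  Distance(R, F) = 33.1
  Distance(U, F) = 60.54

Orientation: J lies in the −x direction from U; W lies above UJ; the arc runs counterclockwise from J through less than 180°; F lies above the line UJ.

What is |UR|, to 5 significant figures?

30.025

Checks: |WJ| = 12.30 ✓; |WR| = 12.30 ✓; ∠(WR, RF) = 90.00° ✓; |RF| = 33.10 ✓; |UF| = 60.54 ✓.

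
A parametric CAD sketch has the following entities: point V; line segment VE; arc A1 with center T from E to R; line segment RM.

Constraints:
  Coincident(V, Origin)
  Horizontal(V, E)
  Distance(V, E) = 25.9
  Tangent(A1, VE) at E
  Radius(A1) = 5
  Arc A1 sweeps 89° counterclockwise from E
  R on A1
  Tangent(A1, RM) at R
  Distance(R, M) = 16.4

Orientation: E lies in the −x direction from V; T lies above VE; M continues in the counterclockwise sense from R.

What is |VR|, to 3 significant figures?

21.5

Tangency of A1 to VE means the radius TE is perpendicular to VE, so T = E + (0, 5) = (-25.9, 5.00). On A1, E sits at bearing -90° from T; an 89° counterclockwise sweep puts R at bearing -1°, so R = T + 5.0·(cos -1°, sin -1°) = (-20.9, 4.91). Then |VR| = |R − V| = 21.5.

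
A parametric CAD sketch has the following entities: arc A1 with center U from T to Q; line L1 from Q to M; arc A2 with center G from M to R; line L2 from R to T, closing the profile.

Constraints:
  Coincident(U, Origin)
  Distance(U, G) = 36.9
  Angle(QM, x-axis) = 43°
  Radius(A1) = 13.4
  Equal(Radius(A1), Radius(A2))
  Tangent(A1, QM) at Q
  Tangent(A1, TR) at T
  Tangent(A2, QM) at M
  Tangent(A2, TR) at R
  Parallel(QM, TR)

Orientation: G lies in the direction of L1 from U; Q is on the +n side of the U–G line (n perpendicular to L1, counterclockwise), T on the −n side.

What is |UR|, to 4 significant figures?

39.26

Tangency of A1 to both parallel lines with radius 13.4 puts Q and T at U ± 13.4·n: Q = (-9.139, 9.800), T = (9.139, -9.800). Equal radii place M and R the same way about G: M = G + 13.4·n = (17.85, 34.97), R = G − 13.4·n = (36.13, 15.37). Then |UR| = |R − U| = 39.26.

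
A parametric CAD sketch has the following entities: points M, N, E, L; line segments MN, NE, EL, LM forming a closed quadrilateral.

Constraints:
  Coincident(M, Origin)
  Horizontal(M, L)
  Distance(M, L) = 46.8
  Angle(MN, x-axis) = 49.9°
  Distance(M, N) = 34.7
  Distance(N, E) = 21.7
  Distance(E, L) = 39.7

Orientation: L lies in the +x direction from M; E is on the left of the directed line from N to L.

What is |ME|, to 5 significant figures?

55.974

M is at the origin; M and L share the same y with |ML| = 46.8 and L in +x, so L = (46.8, 0). MN runs at 49.9° with |MN| = 34.7, so N = (22.351, 26.543). E is determined by |NE| = 21.7 and |EL| = 39.7 together: it lies at the intersection of circle(N, 21.7) and circle(L, 39.7). With |NL| = 36.087, the foot of the radical line on NL is 2.7305 from N and the perpendicular offset is √(21.7² − 2.7305²) = 21.528. Taking the left-of-NL solution: E = (40.035, 39.119).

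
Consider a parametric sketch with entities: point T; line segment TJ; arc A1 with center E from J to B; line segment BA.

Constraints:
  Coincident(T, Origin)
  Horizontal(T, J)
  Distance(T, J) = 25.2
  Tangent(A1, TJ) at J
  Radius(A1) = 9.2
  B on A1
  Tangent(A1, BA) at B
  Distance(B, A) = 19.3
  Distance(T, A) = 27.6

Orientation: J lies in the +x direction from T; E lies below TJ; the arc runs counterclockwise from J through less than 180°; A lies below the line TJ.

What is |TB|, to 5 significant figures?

17.666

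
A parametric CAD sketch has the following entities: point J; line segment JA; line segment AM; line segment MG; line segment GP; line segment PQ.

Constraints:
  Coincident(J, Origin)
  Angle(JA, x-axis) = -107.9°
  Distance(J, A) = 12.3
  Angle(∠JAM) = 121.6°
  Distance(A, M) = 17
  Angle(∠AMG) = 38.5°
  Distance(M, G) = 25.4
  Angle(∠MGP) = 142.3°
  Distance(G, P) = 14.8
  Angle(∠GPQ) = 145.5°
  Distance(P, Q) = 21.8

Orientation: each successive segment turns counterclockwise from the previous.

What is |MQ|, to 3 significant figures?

53.0

J is at the origin; JA runs at -107.9° with length 12.3, so A = (-3.78, -11.7). ∠JAM = 121.6° gives AM at -49.5° from the x-axis; with |AM| = 17.0, M = (7.26, -24.6). ∠AMG = 38.5° gives MG at 92.0° from the x-axis; with |MG| = 25.4, G = (6.37, 0.753). ∠MGP = 142.3° gives GP at 130° from the x-axis; with |GP| = 14.8, P = (-3.08, 12.1). ∠GPQ = 145.5° gives PQ at 164° from the x-axis; with |PQ| = 21.8, Q = (-24.1, 18.1). Then |MQ| = |Q − M| = 53.0.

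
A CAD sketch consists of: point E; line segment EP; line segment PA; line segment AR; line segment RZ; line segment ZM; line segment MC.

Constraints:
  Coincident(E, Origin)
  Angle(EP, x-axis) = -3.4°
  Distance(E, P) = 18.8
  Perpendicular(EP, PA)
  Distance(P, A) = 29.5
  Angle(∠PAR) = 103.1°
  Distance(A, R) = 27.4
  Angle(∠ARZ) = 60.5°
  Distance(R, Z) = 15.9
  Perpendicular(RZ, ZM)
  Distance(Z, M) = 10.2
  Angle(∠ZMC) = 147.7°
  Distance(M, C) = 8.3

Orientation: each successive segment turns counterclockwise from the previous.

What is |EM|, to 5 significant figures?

24.195

∠ARZ = 60.5° gives RZ at -77.000° from the x-axis; with |RZ| = 15.9, Z = (-2.1785, 20.623). RZ ⟂ ZM, so ZM runs at 13.000°; with |ZM| = 10.2, M = (7.7601, 22.917). Then |EM| = |M − E| = 24.195.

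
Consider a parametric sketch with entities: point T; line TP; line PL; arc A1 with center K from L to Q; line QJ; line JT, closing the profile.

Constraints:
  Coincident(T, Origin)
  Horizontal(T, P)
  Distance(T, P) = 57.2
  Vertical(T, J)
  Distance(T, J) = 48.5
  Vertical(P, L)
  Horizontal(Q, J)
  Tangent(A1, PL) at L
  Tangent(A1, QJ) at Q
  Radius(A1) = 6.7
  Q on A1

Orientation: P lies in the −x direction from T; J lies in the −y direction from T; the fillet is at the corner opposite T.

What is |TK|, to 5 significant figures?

65.555

TJ is vertical with |TJ| = 48.5 and J on the −y side, so J = (0.0000, -48.500). The virtual corner opposite T is at (-57.200, -48.500). The tangent condition forces KL to be normal to PL and A1 meets QJ tangentially, so KQ is at right angles to QJ, with radius 6.7, so the center K sits 6.7 in from both sides at K = (-50.500, -41.800). Then |TK| = |K − T| = 65.555.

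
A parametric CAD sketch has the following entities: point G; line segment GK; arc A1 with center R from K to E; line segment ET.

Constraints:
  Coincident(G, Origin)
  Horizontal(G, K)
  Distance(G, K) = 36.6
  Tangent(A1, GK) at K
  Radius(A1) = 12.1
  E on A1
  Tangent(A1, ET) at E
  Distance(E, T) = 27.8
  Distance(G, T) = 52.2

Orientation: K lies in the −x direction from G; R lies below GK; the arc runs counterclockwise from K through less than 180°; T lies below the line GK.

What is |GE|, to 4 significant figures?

50.31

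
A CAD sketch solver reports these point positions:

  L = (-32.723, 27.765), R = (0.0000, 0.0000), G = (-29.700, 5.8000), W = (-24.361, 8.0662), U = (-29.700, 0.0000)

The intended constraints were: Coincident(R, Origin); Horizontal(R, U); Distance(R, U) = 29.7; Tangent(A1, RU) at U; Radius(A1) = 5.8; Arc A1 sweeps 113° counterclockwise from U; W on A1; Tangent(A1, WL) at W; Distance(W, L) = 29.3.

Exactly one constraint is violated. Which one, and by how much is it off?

Distance(W, L) = 29.3 — off by 7.90.

R = (0.00, 0.00) ✓; R.y = 0.00, U.y = 0.00 ✓; |RU| = 29.70 ✓; ∠(GU, UR) = 90.00° ✓; |GU| = 5.800 ✓; bearing(G→W) − bearing(G→U) = 113.0° ✓; |GW| = 5.800 ✓; ∠(GW, WL) = 90.00° ✓; |WL| = 21.40 ✗.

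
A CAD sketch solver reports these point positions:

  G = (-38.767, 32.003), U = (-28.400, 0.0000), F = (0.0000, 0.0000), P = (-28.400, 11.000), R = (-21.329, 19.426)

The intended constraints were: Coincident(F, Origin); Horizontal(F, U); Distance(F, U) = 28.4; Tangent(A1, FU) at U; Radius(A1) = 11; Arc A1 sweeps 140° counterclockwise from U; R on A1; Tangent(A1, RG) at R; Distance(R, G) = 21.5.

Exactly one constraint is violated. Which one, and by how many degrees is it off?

Tangent(A1, RG) at R — off by 4.20°.

F = (0.00, 0.00) ✓; F.y = 0.00, U.y = 0.00 ✓; |FU| = 28.40 ✓; ∠(PU, UF) = 90.00° ✓; |PU| = 11.00 ✓; bearing(P→R) − bearing(P→U) = 140.0° ✓; |PR| = 11.00 ✓; ∠(PR, RG) = 85.80° ✗; |RG| = 21.50 ✓.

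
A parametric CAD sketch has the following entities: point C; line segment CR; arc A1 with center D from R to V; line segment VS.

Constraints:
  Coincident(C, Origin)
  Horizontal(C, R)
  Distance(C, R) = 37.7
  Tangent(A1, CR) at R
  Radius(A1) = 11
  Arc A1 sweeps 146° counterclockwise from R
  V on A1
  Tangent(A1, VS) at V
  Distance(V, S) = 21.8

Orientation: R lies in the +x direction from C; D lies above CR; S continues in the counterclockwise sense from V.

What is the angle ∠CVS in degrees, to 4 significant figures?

58.65°

On A1, R sits at bearing -90° from D; a 146° counterclockwise sweep puts V at bearing 56°, so V = D + 11.0·(cos 56°, sin 56°) = (43.85, 20.12). Tangency of A1 to VS means the radius DV is perpendicular to VS, so VS runs along (−sin 56°, cos 56°); with |VS| = 21.8, S = (25.78, 32.31). Then cos ∠CVS = VC·VS / (|VC||VS|), giving 58.65°.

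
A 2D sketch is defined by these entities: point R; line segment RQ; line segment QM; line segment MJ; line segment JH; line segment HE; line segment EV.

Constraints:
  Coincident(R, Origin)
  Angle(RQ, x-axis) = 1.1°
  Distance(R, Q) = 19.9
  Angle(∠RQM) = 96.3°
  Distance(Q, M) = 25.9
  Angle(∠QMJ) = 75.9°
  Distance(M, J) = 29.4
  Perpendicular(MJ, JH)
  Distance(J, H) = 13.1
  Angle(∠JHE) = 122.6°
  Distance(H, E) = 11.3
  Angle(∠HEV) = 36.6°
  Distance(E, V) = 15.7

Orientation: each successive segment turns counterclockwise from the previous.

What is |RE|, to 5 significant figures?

6.9428

R is at the origin; RQ runs at 1.1° with length 19.9, so Q = (19.896, 0.38203). ∠RQM = 96.3° gives QM at 84.800° from the x-axis; with |QM| = 25.9, M = (22.244, 26.175). ∠QMJ = 75.9° gives MJ at -171.10° from the x-axis; with |MJ| = 29.4, J = (-6.8023, 21.627). MJ ⟂ JH, so JH runs at -81.100°; with |JH| = 13.1, H = (-4.7756, 8.6847). ∠JHE = 122.6° gives HE at -23.700° from the x-axis; with |HE| = 11.3, E = (5.5714, 4.1427). Then |RE| = |E − R| = 6.9428.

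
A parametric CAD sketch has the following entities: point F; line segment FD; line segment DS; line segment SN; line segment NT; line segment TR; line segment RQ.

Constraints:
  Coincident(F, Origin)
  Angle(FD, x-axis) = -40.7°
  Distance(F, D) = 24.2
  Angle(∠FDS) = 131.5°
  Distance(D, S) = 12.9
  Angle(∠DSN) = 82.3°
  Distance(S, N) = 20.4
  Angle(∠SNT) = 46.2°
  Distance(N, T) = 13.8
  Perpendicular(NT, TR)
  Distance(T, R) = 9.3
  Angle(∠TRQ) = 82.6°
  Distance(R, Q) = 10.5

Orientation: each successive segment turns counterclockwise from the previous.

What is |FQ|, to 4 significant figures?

30.81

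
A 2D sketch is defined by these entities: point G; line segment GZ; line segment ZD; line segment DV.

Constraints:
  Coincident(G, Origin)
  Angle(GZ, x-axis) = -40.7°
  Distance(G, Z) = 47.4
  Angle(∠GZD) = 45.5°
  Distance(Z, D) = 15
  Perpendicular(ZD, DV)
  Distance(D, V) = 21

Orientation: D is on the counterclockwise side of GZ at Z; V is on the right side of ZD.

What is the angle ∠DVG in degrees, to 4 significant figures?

18.39°

G is at the origin; GZ runs at -40.7° with length 47.4, so Z = 47.4·(cos -40.7°, sin -40.7°) = (35.94, -30.91). ∠GZD = 45.5°, so ZD runs at -40.7° + (180° − 45.5°) = 93.80° from the x-axis; with |ZD| = 15.0, D = Z + 15.0·(cos 93.80°, sin 93.80°) = (34.94, -15.94). The perpendicularity gives DV at right angles to ZD; with |DV| = 21.0 on the right of ZD, V = D + 21.0·(0.9978, 0.06627) = (55.90, -14.55). Then cos ∠DVG = VD·VG / (|VD||VG|), giving 18.39°.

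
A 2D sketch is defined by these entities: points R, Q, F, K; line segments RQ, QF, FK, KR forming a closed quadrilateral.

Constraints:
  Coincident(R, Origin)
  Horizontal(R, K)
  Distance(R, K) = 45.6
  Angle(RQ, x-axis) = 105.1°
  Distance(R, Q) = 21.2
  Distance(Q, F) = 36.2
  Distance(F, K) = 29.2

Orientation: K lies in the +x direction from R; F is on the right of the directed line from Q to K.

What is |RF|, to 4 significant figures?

18.96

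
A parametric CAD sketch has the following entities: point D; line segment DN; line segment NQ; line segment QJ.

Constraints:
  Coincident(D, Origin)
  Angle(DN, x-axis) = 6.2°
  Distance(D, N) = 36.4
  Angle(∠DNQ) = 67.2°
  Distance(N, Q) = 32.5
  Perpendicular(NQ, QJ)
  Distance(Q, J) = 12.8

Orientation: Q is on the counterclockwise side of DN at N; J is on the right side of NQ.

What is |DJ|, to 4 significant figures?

49.87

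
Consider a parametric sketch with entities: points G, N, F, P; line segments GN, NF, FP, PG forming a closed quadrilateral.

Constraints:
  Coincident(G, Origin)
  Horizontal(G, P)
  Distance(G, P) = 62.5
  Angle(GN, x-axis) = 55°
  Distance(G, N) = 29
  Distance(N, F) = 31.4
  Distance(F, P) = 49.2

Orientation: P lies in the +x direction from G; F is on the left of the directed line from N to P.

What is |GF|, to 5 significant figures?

59.903

G is at the origin; GP is horizontal with |GP| = 62.5 and P in +x, so P = (62.5, 0). GN runs at 55.0° with |GN| = 29.0, so N = (16.634, 23.755). F is determined by |NF| = 31.4 and |FP| = 49.2 together: it lies at the intersection of circle(N, 31.4) and circle(P, 49.2). With |NP| = 51.653, the foot of the radical line on NP is 11.939 from N and the perpendicular offset is √(31.4² − 11.939²) = 29.042. Taking the left-of-NP solution: F = (40.591, 44.053).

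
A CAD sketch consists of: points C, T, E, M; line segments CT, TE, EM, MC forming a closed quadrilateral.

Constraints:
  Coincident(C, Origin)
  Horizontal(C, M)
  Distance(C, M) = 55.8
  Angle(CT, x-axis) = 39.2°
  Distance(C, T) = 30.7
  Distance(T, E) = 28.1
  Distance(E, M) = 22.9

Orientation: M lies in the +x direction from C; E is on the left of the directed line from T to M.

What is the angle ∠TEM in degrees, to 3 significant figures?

93.9°

C is at the origin; CM is horizontal with |CM| = 55.8 and M in +x, so M = (55.8, 0). CT runs at 39.2° with |CT| = 30.7, so T = (23.8, 19.4). E is determined by |TE| = 28.1 and |EM| = 22.9 together: it lies at the intersection of circle(T, 28.1) and circle(M, 22.9). With |TM| = 37.4, the foot of the radical line on TM is 22.3 from T and the perpendicular offset is √(28.1² − 22.3²) = 17.2. Taking the left-of-TM solution: E = (51.7, 22.5).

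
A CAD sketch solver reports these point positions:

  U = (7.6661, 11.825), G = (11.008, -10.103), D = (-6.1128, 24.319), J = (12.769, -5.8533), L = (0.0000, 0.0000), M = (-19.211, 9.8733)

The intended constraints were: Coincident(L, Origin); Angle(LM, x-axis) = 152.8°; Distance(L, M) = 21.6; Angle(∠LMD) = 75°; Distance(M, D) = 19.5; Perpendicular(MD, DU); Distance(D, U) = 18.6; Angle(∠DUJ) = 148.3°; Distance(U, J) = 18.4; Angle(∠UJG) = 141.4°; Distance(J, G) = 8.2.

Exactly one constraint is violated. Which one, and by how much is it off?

Distance(J, G) = 8.2 — off by 3.60.

L = (0.00, 0.00) ✓; LM at 152.8° ✓; |LM| = 21.60 ✓; ∠LMD = 75.00° ✓; |MD| = 19.50 ✓; ∠(MD, DU) = 90.00° ✓; |DU| = 18.60 ✓; ∠DUJ = 148.3° ✓; |UJ| = 18.40 ✓; ∠UJG = 141.4° ✓; |JG| = 4.600 ✗.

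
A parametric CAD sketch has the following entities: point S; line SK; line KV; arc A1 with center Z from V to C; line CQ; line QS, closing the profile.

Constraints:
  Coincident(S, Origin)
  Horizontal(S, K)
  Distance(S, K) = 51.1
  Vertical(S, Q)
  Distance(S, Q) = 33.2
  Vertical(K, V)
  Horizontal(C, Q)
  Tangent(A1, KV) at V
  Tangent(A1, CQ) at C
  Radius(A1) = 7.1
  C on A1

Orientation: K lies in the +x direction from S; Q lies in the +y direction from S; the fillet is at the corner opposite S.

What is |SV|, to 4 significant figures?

57.38

The virtual corner opposite S is at (51.10, 33.20). Tangency of A1 to KV means the radius ZV is perpendicular to KV and A1 meets CQ tangentially, so ZC is at right angles to CQ, with radius 7.1, so the center Z sits 7.1 in from both sides at Z = (44.00, 26.10). That places the tangent points at V = (51.10, 26.10) on KV and C = (44.00, 33.20) on CQ. Then |SV| = |V − S| = 57.38.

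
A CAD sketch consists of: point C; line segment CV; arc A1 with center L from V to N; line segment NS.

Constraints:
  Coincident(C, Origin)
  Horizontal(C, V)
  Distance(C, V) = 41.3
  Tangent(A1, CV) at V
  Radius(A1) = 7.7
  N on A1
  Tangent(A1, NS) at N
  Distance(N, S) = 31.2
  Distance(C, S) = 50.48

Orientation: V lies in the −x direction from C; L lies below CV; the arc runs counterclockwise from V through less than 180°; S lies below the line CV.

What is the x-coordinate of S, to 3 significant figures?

-32.5

Checks: |LN| = 7.700 ✓; ∠(LN, NS) = 90.00° ✓; |NS| = 31.20 ✓; |CS| = 50.48 ✓.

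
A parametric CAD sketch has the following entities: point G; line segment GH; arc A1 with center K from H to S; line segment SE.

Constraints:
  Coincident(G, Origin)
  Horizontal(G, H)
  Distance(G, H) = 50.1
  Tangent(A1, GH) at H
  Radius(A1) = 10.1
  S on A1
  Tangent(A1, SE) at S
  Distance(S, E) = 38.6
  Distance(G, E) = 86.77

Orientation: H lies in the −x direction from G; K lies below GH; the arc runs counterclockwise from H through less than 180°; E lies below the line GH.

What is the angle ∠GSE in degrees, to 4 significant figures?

123.7°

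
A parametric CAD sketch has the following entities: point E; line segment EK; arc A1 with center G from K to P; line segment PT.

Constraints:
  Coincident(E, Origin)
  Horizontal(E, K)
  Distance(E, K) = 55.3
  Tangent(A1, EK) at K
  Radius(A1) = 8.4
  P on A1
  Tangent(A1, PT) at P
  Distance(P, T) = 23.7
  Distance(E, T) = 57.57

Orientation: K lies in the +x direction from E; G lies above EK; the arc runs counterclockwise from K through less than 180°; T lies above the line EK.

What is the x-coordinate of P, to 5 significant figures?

61.983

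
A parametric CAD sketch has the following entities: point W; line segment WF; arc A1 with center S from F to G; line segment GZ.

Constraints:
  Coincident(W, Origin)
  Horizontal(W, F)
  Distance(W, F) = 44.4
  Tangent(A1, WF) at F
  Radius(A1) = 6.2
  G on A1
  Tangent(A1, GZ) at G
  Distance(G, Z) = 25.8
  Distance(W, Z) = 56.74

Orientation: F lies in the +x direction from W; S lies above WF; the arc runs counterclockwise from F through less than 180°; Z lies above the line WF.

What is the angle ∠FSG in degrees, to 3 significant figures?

99.2°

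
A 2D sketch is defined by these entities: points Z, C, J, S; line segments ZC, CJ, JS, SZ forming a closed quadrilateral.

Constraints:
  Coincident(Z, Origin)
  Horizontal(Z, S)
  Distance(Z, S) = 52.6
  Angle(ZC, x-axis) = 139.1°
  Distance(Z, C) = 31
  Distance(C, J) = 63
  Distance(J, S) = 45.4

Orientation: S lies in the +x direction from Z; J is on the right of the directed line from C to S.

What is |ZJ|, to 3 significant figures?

32.8

Checks: |CJ| = 63.00 ✓; |JS| = 45.40 ✓.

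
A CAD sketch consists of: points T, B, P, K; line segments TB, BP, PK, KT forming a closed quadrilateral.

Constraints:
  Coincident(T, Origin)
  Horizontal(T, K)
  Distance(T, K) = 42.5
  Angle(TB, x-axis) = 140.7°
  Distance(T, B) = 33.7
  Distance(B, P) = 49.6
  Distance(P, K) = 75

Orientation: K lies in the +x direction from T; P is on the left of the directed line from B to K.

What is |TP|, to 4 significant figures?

62.70

Checks: |BP| = 49.60 ✓; |PK| = 75.00 ✓.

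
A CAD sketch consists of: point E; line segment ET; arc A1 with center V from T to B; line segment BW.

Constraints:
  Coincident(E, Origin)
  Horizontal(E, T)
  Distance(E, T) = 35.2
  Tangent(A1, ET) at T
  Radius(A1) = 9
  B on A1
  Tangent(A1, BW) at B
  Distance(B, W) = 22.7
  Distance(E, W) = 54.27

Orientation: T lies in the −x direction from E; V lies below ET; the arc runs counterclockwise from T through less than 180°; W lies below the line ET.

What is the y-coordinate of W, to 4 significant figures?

-31.78

E is at the origin; ET is horizontal with |ET| = 35.2 and T on the −x side, so T = (-35.20, 0.000). Since A1 is tangent to ET there, VT ⟂ ET, so V = T + (0, -9) = (-35.20, -9.000). Since VB ⟂ BW (tangency), |VW| = √(9.0² + 22.7²) = 24.42 regardless of where B sits on A1. So W lies on both circle(E, 54.27) and circle(V, 24.42); the below-ET intersection is W = (-43.99, -31.78). B is the foot of the tangent from W: B = (-44.20, -9.083).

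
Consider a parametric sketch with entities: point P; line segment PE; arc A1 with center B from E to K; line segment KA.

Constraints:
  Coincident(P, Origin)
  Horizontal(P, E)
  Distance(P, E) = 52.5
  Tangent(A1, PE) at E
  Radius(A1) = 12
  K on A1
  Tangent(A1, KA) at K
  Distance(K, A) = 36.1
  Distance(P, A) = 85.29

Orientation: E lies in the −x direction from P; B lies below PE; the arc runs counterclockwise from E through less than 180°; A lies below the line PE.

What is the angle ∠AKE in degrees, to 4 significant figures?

142.2°

P is at the origin; PE is horizontal with |PE| = 52.5 and E on the −x side, so E = (-52.50, 0.000). Since A1 is tangent to PE there, BE ⟂ PE, so B = E + (0, -12) = (-52.50, -12.00). Since BK ⟂ KA (tangency), |BA| = √(12.0² + 36.1²) = 38.04 regardless of where K sits on A1. So A lies on both circle(P, 85.29) and circle(B, 38.04); the below-PE intersection is A = (-73.06, -44.01). K is the foot of the tangent from A: K = (-64.13, -9.031).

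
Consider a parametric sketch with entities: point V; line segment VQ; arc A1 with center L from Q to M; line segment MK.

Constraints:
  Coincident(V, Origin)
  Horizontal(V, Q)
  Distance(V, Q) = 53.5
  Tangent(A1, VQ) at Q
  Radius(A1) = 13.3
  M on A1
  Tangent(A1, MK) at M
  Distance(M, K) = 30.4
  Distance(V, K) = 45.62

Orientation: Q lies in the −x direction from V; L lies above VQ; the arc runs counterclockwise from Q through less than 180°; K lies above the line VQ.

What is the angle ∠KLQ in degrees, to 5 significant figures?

131.79°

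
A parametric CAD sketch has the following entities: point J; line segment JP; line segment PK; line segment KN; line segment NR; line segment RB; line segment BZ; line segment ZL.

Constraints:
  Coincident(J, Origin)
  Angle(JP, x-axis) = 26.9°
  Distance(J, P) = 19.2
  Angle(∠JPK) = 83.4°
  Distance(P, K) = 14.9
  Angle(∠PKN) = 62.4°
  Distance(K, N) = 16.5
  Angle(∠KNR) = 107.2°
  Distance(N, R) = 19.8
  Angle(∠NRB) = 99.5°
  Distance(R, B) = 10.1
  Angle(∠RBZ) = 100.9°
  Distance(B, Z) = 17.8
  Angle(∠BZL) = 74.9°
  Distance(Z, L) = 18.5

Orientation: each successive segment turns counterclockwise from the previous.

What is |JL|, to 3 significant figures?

3.22

∠RBZ = 100.9° gives BZ at 114° from the x-axis; with |BZ| = 17.8, Z = (15.9, 14.4). ∠BZL = 74.9° gives ZL at -141° from the x-axis; with |ZL| = 18.5, L = (1.43, 2.89). Then |JL| = |L − J| = 3.22.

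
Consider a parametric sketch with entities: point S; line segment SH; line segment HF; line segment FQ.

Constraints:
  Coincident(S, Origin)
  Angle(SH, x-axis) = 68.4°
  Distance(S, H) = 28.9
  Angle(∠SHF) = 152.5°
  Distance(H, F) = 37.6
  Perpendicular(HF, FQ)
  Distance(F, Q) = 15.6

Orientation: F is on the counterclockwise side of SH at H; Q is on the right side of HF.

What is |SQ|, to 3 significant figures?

69.5

S is at the origin; SH runs at 68.4° with length 28.9, so H = 28.9·(cos 68.4°, sin 68.4°) = (10.6, 26.9). ∠SHF = 152.5°, so HF runs at 68.4° + (180° − 152.5°) = 95.9° from the x-axis; with |HF| = 37.6, F = H + 37.6·(cos 95.9°, sin 95.9°) = (6.77, 64.3). The perpendicularity gives FQ at right angles to HF; with |FQ| = 15.6 on the right of HF, Q = F + 15.6·(0.995, 0.103) = (22.3, 65.9). Then |SQ| = |Q − S| = 69.5.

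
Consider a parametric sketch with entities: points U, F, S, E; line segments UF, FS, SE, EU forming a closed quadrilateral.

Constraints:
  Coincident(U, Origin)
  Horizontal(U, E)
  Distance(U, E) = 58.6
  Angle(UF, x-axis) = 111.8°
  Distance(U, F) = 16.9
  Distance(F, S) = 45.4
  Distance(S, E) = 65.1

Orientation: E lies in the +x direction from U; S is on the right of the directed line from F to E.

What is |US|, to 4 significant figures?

29.21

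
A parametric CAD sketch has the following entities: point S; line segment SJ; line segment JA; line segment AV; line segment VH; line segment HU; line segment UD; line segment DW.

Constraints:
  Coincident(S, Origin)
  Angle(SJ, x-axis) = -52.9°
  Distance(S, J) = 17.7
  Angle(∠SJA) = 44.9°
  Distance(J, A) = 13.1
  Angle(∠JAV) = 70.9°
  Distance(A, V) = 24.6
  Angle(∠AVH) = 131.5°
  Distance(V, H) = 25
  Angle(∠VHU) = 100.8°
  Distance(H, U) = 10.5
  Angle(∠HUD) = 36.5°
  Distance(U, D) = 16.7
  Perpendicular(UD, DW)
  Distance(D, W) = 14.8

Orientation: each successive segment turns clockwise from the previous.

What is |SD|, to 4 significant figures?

26.96

S is at the origin; SJ runs at -52.9° with length 17.7, so J = (10.68, -14.12). ∠SJA = 44.9° gives JA at 172.0° from the x-axis; with |JA| = 13.1, A = (-2.296, -12.29). ∠JAV = 70.9° gives AV at 62.90° from the x-axis; with |AV| = 24.6, V = (8.911, 9.605). ∠AVH = 131.5° gives VH at 14.40° from the x-axis; with |VH| = 25.0, H = (33.13, 15.82). ∠VHU = 100.8° gives HU at -64.80° from the x-axis; with |HU| = 10.5, U = (37.60, 6.322). ∠HUD = 36.5° gives UD at 151.7° from the x-axis; with |UD| = 16.7, D = (22.89, 14.24). Then |SD| = |D − S| = 26.96.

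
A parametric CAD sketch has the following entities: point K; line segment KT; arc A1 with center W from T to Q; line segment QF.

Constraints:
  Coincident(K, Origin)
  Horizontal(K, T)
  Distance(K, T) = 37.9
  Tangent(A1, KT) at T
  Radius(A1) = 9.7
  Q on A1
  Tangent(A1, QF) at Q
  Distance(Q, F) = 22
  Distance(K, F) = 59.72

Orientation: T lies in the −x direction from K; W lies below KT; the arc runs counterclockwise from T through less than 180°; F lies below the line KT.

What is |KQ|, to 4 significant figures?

47.97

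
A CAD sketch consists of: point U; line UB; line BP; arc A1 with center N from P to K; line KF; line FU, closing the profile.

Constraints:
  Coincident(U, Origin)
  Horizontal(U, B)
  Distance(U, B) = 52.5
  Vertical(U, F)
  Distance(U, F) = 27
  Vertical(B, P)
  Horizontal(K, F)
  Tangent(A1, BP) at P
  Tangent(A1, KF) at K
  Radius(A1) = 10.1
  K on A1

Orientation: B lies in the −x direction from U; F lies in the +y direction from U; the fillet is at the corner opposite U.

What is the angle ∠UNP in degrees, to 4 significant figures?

158.3°

The virtual corner opposite U is at (-52.50, 27.00). Since A1 is tangent to BP there, NP ⟂ BP and since A1 is tangent to KF there, NK ⟂ KF, with radius 10.1, so the center N sits 10.1 in from both sides at N = (-42.40, 16.90). That places the tangent points at P = (-52.50, 16.90) on BP and K = (-42.40, 27.00) on KF. Then cos ∠UNP = NU·NP / (|NU||NP|), giving 158.3°.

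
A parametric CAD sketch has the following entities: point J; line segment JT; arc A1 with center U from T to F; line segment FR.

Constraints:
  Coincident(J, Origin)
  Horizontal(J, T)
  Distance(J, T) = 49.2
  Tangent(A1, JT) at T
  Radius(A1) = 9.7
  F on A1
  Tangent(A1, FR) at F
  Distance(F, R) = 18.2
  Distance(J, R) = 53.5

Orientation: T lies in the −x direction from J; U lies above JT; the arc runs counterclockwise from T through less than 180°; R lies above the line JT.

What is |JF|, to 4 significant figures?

41.64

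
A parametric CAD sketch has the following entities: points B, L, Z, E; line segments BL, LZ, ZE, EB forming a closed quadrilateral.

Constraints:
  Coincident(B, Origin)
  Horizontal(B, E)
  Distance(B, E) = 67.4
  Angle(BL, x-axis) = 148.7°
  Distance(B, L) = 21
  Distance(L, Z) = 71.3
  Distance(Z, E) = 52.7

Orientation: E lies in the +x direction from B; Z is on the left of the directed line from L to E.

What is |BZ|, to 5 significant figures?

64.072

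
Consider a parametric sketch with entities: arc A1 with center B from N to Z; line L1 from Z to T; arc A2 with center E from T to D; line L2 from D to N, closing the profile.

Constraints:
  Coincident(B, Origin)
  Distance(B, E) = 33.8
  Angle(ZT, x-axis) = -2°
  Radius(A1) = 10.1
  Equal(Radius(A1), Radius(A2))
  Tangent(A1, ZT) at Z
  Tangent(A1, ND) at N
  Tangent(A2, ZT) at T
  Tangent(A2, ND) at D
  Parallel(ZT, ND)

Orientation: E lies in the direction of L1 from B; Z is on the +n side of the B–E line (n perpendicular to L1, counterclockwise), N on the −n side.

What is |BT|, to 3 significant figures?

35.3

Tangency of A1 to both parallel lines with radius 10.1 puts Z and N at B ± 10.1·n: Z = (0.352, 10.1), N = (-0.352, -10.1). Equal radii place T and D the same way about E: T = E + 10.1·n = (34.1, 8.91), D = E − 10.1·n = (33.4, -11.3). Then |BT| = |T − B| = 35.3.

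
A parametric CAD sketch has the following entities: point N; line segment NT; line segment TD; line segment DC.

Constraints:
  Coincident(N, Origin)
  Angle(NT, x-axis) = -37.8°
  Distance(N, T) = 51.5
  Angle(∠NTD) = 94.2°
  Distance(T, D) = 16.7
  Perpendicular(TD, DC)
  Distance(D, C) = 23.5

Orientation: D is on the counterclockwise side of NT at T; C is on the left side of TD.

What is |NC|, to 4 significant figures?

34.57

N is at the origin; NT runs at -37.8° with length 51.5, so T = 51.5·(cos -37.8°, sin -37.8°) = (40.69, -31.56). ∠NTD = 94.2°, so TD runs at -37.8° + (180° − 94.2°) = 48.00° from the x-axis; with |TD| = 16.7, D = T + 16.7·(cos 48.00°, sin 48.00°) = (51.87, -19.15). TD ⟂ DC; with |DC| = 23.5 on the left of TD, C = D + 23.5·(-0.7431, 0.6691) = (34.40, -3.430). Then |NC| = |C − N| = 34.57.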